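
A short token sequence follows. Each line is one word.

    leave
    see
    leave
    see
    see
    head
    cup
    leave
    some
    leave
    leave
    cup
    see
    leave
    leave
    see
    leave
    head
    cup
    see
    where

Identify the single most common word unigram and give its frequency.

"leave", 8 times

Unigram frequencies (highest first):
  leave: 8
  see: 6
  cup: 3
  head: 2
  some: 1
  where: 1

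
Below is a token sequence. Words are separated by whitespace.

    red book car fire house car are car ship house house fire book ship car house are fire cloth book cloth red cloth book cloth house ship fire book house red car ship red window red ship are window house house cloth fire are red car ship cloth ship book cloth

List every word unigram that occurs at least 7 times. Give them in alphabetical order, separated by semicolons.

cloth; house; ship

Unigram counts meeting the condition (at least 7 times):
  cloth: 7
  house: 8
  ship: 7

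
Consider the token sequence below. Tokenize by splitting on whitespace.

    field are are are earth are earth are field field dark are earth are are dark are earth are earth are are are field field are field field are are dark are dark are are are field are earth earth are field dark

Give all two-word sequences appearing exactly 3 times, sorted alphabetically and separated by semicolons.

are dark; field field

Bigram counts meeting the condition (exactly 3 times):
  are dark: 3
  field field: 3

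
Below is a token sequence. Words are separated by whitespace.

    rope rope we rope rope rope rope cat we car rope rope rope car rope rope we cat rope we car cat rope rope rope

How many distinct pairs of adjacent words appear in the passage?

11

25 tokens → 24 bigram windows in total.
Repeated bigrams (each contributes count−1 duplicates):
  rope rope: 9
  rope we: 3
  car rope: 2
  cat rope: 2
  we car: 2
13 duplicate windows → 24 − 13 = 11 distinct.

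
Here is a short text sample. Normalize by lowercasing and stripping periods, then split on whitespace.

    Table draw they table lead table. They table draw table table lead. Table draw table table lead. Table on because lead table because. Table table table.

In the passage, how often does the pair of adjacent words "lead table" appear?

4

Scanning the 25 overlapping bigram windows for "lead table":
  position 5–6: lead table
  position 12–13: lead table
  position 17–18: lead table
  position 21–22: lead table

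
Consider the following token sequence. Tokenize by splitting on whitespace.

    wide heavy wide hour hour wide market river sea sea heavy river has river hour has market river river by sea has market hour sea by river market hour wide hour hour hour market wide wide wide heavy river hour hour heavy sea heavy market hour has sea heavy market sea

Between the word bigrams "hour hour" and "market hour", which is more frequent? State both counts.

"hour hour" (4 vs 3)

"hour hour": 4 occurrences
"market hour": 3 occurrences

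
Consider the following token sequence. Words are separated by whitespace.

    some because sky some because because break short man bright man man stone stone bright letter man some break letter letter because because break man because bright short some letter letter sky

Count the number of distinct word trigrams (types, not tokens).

29

32 tokens → 30 trigram windows in total.
Repeated trigrams (each contributes count−1 duplicates):
  because because break: 2
1 duplicate windows → 30 − 1 = 29 distinct.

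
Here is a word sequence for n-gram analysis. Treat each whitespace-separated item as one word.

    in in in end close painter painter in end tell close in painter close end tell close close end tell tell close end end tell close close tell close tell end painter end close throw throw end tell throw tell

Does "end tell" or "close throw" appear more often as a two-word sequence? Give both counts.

"end tell": 5 occurrences
"close throw": 1 occurrence

"end tell" (5 vs 1)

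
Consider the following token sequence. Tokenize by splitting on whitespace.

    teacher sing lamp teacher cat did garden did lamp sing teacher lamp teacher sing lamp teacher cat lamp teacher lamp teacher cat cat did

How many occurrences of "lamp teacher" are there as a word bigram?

Scanning the 23 overlapping bigram windows for "lamp teacher":
  position 3–4: lamp teacher
  position 12–13: lamp teacher
  position 15–16: lamp teacher
  position 18–19: lamp teacher
  position 20–21: lamp teacher

5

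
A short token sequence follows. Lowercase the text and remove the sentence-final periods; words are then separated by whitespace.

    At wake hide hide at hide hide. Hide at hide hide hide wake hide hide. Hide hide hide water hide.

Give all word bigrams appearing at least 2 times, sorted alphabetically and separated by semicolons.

Bigram counts meeting the condition (at least 2 times):
  at hide: 2
  hide at: 2
  hide hide: 9
  wake hide: 2

at hide; hide at; hide hide; wake hide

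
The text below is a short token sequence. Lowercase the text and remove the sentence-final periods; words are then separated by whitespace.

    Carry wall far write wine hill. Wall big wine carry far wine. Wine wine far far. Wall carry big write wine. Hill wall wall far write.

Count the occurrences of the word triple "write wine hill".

Scanning the 24 overlapping trigram windows for "write wine hill":
  position 4–6: write wine hill
  position 20–22: write wine hill

2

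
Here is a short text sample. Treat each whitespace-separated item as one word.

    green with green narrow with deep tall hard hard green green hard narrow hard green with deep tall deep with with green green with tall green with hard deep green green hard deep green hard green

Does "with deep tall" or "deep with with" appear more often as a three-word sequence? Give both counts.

"with deep tall" (2 vs 1)

"with deep tall": 2 occurrences
"deep with with": 1 occurrence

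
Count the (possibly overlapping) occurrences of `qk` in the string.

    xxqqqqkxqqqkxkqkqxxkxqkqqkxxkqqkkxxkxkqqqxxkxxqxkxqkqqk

8

Sliding a length-2 window over the 55 characters (54 positions):
  position 6–7: qk
  position 11–12: qk
  position 15–16: qk
  position 22–23: qk
  position 25–26: qk
  position 31–32: qk
  position 51–52: qk
  position 54–55: qk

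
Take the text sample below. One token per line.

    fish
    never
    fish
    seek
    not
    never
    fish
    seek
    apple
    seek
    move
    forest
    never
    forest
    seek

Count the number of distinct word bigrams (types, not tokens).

15 tokens → 14 bigram windows in total.
Repeated bigrams (each contributes count−1 duplicates):
  fish seek: 2
  never fish: 2
2 duplicate windows → 14 − 2 = 12 distinct.

12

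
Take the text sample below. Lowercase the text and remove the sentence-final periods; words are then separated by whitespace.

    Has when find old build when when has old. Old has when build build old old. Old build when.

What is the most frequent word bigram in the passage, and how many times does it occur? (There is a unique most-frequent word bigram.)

Bigram frequencies (highest first):
  old old: 3
  has when: 2
  old build: 2
  build when: 2
  when find: 1
  find old: 1
  … (7 more, each ≤ 1)

"old old", 3 times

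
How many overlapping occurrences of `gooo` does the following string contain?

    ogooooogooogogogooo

Sliding a length-4 window over the 19 characters (16 positions):
  position 2–5: gooo
  position 8–11: gooo
  position 16–19: gooo

3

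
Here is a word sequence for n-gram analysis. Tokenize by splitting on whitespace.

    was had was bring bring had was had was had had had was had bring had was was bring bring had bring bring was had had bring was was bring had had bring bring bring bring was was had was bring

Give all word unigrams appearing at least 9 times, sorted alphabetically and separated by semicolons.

bring; had; was

Unigram counts meeting the condition (at least 9 times):
  bring: 14
  had: 14
  was: 13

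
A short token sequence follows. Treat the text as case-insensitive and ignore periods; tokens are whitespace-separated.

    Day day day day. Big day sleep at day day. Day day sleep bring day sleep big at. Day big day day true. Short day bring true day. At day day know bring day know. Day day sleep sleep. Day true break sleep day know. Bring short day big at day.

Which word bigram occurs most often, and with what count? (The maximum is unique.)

Bigram frequencies (highest first):
  day day: 9
  day sleep: 4
  at day: 4
  day big: 3
  day know: 3
  big day: 2
  … (19 more, each ≤ 2)

"day day", 9 times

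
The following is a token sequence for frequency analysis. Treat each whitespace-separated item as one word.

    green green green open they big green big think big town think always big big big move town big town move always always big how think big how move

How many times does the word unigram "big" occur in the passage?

Scanning the 29 tokens for "big":
  position 6: big
  position 8: big
  position 10: big
  position 14: big
  position 15: big
  position 16: big
  position 19: big
  position 24: big
  position 27: big

9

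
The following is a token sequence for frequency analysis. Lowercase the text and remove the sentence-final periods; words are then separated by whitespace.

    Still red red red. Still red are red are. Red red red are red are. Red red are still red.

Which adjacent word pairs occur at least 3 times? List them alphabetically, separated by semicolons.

are red; red are; red red; still red

Bigram counts meeting the condition (at least 3 times):
  are red: 4
  red are: 5
  red red: 5
  still red: 3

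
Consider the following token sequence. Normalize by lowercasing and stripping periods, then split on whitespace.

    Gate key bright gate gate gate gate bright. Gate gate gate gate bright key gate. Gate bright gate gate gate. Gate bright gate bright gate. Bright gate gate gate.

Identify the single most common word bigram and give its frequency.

Bigram frequencies (highest first):
  gate gate: 12
  bright gate: 6
  gate bright: 6
  gate key: 1
  key bright: 1
  bright key: 1
  … (1 more, each ≤ 1)

"gate gate", 12 times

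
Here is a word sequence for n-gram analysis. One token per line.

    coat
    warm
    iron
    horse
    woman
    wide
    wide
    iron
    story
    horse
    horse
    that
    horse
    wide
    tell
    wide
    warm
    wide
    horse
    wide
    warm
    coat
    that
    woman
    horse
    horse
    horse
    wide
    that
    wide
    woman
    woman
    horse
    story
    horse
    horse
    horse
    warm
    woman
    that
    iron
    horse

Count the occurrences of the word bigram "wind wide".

0

Scanning the 41 overlapping bigram windows for "wind wide":
  (none found)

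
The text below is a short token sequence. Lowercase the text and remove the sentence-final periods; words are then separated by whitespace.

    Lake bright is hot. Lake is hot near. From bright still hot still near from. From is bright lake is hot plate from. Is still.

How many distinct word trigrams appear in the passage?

22

25 tokens → 23 trigram windows in total.
Repeated trigrams (each contributes count−1 duplicates):
  lake is hot: 2
1 duplicate windows → 23 − 1 = 22 distinct.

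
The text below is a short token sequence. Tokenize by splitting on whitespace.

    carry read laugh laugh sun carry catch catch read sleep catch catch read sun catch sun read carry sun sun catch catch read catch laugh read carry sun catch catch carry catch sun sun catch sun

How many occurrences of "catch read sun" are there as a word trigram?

1

Scanning the 34 overlapping trigram windows for "catch read sun":
  position 12–14: catch read sun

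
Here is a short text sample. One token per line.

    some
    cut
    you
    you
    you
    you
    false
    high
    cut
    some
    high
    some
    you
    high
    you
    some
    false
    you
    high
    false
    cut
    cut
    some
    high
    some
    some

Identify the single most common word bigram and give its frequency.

Bigram frequencies (highest first):
  you you: 3
  cut some: 2
  some high: 2
  high some: 2
  you high: 2
  some cut: 1
  … (13 more, each ≤ 1)

"you you", 3 times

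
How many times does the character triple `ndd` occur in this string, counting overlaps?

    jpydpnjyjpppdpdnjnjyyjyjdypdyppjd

0

Sliding a length-3 window over the 33 characters (31 positions):
  (no match at any position)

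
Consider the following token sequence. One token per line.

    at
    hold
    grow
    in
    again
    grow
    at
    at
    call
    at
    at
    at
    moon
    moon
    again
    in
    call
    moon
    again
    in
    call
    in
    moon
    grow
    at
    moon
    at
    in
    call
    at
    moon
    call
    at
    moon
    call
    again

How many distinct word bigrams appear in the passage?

36 tokens → 35 bigram windows in total.
Repeated bigrams (each contributes count−1 duplicates):
  at moon: 4
  at at: 3
  call at: 3
  in call: 3
  again in: 2
  grow at: 2
  moon again: 2
  moon call: 2
13 duplicate windows → 35 − 13 = 22 distinct.

22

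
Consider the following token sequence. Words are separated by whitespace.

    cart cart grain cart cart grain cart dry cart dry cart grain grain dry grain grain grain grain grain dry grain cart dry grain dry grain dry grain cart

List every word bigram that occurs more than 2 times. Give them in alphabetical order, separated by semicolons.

Bigram counts meeting the condition (more than 2 times):
  cart dry: 3
  cart grain: 3
  dry grain: 5
  grain cart: 4
  grain dry: 4
  grain grain: 5

cart dry; cart grain; dry grain; grain cart; grain dry; grain grain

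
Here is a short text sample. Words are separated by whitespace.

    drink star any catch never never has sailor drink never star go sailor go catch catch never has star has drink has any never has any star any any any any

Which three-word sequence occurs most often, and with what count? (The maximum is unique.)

Trigram frequencies (highest first):
  any any any: 2
  drink star any: 1
  star any catch: 1
  any catch never: 1
  catch never never: 1
  never never has: 1
  … (22 more, each ≤ 1)

"any any any", 2 times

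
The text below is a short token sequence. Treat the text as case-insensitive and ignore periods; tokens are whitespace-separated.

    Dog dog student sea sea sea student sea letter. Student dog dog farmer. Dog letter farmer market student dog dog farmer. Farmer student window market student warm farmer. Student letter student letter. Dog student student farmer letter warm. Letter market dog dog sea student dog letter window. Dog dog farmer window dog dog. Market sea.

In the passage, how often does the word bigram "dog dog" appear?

6

Scanning the 54 overlapping bigram windows for "dog dog":
  position 1–2: dog dog
  position 11–12: dog dog
  position 19–20: dog dog
  position 41–42: dog dog
  position 48–49: dog dog
  position 52–53: dog dog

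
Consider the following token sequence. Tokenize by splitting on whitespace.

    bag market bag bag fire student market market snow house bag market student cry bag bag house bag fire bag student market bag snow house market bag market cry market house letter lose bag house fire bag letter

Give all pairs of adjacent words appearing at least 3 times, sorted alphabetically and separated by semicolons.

Bigram counts meeting the condition (at least 3 times):
  bag market: 3
  market bag: 3

bag market; market bag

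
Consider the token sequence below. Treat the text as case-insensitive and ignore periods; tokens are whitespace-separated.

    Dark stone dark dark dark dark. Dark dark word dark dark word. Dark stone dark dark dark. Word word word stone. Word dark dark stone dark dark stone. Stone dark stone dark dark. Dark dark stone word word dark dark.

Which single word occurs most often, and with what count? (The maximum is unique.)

Unigram frequencies (highest first):
  dark: 24
  stone: 8
  word: 8

"dark", 24 times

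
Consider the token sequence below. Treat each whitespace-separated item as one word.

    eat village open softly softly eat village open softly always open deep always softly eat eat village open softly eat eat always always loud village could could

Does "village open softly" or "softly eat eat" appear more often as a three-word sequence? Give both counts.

"village open softly": 3 occurrences
"softly eat eat": 2 occurrences

"village open softly" (3 vs 2)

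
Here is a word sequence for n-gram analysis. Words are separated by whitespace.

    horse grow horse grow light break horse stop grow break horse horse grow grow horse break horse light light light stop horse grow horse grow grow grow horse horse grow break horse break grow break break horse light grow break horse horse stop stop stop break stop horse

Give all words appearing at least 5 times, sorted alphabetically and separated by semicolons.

break; grow; horse; light; stop

Unigram counts meeting the condition (at least 5 times):
  break: 9
  grow: 12
  horse: 16
  light: 5
  stop: 6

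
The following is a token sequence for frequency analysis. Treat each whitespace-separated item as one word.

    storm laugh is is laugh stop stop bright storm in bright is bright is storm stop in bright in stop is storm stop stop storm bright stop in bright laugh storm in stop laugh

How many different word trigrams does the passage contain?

34 tokens → 32 trigram windows in total.
Repeated trigrams (each contributes count−1 duplicates):
  is storm stop: 2
  stop in bright: 2
2 duplicate windows → 32 − 2 = 30 distinct.

30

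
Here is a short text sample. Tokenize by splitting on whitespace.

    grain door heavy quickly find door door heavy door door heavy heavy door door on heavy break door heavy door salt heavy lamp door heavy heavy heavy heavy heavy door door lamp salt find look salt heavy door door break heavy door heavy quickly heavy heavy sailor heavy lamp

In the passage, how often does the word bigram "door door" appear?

Scanning the 48 overlapping bigram windows for "door door":
  position 6–7: door door
  position 9–10: door door
  position 13–14: door door
  position 30–31: door door
  position 38–39: door door

5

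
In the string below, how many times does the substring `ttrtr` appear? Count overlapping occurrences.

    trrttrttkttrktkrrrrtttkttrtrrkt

1

Sliding a length-5 window over the 31 characters (27 positions):
  position 24–28: ttrtr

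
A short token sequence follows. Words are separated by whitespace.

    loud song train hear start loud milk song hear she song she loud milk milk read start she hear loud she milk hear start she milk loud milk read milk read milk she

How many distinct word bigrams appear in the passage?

33 tokens → 32 bigram windows in total.
Repeated bigrams (each contributes count−1 duplicates):
  loud milk: 3
  milk read: 3
  hear start: 2
  read milk: 2
  she milk: 2
  start she: 2
8 duplicate windows → 32 − 8 = 24 distinct.

24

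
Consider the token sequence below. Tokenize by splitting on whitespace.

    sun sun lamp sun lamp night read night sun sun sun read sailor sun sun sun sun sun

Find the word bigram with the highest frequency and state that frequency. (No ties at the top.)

"sun sun", 7 times

Bigram frequencies (highest first):
  sun sun: 7
  sun lamp: 2
  lamp sun: 1
  lamp night: 1
  night read: 1
  read night: 1
  … (4 more, each ≤ 1)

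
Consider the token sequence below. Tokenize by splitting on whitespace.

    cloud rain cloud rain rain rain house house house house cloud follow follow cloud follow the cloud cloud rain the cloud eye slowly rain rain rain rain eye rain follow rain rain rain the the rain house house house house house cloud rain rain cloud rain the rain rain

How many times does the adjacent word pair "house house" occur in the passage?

Scanning the 48 overlapping bigram windows for "house house":
  position 7–8: house house
  position 8–9: house house
  position 9–10: house house
  position 37–38: house house
  position 38–39: house house
  position 39–40: house house
  position 40–41: house house

7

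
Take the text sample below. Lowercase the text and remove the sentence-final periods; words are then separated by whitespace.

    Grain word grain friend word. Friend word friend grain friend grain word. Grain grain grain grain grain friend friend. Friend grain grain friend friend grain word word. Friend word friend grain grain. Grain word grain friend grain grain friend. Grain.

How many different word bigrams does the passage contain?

40 tokens → 39 bigram windows in total.
Repeated bigrams (each contributes count−1 duplicates):
  grain grain: 8
  friend grain: 7
  grain friend: 6
  grain word: 4
  word friend: 4
  friend friend: 3
  friend word: 3
  word grain: 3
30 duplicate windows → 39 − 30 = 9 distinct.

9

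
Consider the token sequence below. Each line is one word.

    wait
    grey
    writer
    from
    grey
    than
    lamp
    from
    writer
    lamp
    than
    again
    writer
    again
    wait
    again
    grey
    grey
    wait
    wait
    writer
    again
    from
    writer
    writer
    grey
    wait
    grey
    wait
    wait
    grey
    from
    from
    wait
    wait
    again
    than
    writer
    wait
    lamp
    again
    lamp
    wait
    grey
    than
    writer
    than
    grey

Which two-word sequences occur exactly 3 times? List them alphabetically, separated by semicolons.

Bigram counts meeting the condition (exactly 3 times):
  grey wait: 3
  wait wait: 3

grey wait; wait wait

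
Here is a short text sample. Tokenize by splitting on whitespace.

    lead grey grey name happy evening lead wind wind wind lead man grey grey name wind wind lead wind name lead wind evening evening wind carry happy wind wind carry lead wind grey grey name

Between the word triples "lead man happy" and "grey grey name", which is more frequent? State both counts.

"lead man happy": 0 occurrences
"grey grey name": 3 occurrences

"grey grey name" (3 vs 0)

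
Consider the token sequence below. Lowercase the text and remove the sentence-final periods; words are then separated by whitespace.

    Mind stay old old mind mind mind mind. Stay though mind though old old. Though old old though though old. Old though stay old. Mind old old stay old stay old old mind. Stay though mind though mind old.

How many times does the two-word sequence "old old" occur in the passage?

Scanning the 38 overlapping bigram windows for "old old":
  position 3–4: old old
  position 13–14: old old
  position 16–17: old old
  position 20–21: old old
  position 26–27: old old
  position 31–32: old old

6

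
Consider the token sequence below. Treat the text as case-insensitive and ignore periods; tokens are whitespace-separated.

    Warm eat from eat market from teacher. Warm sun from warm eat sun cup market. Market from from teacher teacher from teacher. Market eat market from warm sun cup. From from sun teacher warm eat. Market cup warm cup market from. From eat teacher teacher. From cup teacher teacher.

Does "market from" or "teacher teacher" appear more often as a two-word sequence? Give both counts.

"market from": 4 occurrences
"teacher teacher": 3 occurrences

"market from" (4 vs 3)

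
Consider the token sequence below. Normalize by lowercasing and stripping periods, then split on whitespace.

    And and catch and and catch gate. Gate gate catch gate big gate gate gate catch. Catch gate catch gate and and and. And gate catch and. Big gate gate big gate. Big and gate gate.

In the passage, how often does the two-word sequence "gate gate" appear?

6

Scanning the 35 overlapping bigram windows for "gate gate":
  position 7–8: gate gate
  position 8–9: gate gate
  position 13–14: gate gate
  position 14–15: gate gate
  position 29–30: gate gate
  position 35–36: gate gate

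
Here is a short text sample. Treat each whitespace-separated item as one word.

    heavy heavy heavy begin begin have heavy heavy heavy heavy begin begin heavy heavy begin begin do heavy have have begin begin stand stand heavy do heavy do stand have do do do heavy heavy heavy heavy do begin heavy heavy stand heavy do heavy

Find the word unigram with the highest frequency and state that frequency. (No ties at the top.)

"heavy", 20 times

Unigram frequencies (highest first):
  heavy: 20
  begin: 9
  do: 8
  have: 4
  stand: 4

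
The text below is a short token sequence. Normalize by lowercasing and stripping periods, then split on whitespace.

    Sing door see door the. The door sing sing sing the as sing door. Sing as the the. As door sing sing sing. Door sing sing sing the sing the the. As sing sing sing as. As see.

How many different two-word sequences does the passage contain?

38 tokens → 37 bigram windows in total.
Repeated bigrams (each contributes count−1 duplicates):
  sing sing: 8
  door sing: 4
  sing door: 3
  sing the: 3
  the as: 3
  the the: 3
  as sing: 2
  sing as: 2
20 duplicate windows → 37 − 20 = 17 distinct.

17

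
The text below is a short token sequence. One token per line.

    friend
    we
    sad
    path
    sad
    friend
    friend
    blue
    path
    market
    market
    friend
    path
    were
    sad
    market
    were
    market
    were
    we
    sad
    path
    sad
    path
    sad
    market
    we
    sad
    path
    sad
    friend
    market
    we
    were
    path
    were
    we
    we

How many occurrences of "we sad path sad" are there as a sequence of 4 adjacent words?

Scanning the 35 overlapping 4-gram windows for "we sad path sad":
  position 2–5: we sad path sad
  position 20–23: we sad path sad
  position 27–30: we sad path sad

3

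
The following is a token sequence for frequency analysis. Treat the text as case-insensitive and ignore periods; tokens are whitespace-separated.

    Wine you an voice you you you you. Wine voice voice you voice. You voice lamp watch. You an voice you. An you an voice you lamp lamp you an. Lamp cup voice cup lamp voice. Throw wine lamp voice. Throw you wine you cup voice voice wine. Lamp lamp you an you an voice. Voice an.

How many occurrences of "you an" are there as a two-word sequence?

7

Scanning the 56 overlapping bigram windows for "you an":
  position 2–3: you an
  position 18–19: you an
  position 21–22: you an
  position 23–24: you an
  position 29–30: you an
  position 51–52: you an
  position 53–54: you an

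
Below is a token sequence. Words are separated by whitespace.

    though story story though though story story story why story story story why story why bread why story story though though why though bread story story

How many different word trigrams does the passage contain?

26 tokens → 24 trigram windows in total.
Repeated trigrams (each contributes count−1 duplicates):
  story story story: 2
  story story though: 2
  story story why: 2
  story though though: 2
  story why story: 2
  though story story: 2
  why story story: 2
7 duplicate windows → 24 − 7 = 17 distinct.

17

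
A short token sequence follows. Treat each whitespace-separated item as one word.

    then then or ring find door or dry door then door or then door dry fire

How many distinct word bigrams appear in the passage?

13

16 tokens → 15 bigram windows in total.
Repeated bigrams (each contributes count−1 duplicates):
  door or: 2
  then door: 2
2 duplicate windows → 15 − 2 = 13 distinct.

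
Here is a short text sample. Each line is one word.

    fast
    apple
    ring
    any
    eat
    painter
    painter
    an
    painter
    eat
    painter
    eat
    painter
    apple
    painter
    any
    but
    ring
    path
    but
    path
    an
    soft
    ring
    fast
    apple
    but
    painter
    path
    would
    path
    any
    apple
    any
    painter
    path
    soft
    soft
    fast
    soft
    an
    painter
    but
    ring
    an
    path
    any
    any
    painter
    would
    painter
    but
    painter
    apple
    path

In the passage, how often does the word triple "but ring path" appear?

Scanning the 53 overlapping trigram windows for "but ring path":
  position 17–19: but ring path

1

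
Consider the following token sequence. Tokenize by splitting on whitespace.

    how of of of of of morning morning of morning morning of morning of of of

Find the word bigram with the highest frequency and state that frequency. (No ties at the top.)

"of of", 6 times

Bigram frequencies (highest first):
  of of: 6
  of morning: 3
  morning of: 3
  morning morning: 2
  how of: 1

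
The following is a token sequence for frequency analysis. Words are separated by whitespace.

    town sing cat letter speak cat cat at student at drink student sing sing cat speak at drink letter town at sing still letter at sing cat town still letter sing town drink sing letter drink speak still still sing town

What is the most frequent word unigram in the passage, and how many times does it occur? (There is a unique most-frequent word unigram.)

Unigram frequencies (highest first):
  sing: 8
  town: 5
  cat: 5
  letter: 5
  at: 5
  drink: 4
  … (3 more, each ≤ 4)

"sing", 8 times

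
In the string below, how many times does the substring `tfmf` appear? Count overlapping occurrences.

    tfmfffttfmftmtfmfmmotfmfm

4

Sliding a length-4 window over the 25 characters (22 positions):
  position 1–4: tfmf
  position 8–11: tfmf
  position 14–17: tfmf
  position 21–24: tfmf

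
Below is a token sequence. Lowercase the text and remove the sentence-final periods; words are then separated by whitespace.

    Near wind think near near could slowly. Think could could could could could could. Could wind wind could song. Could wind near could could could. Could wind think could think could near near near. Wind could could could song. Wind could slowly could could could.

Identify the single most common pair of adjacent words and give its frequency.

Bigram frequencies (highest first):
  could could: 13
  near near: 3
  think could: 3
  could wind: 3
  wind could: 3
  near wind: 2
  … (13 more, each ≤ 2)

"could could", 13 times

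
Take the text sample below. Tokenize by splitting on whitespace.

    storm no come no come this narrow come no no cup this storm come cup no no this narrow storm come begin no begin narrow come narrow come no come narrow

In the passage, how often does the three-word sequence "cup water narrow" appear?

Scanning the 29 overlapping trigram windows for "cup water narrow":
  (none found)

0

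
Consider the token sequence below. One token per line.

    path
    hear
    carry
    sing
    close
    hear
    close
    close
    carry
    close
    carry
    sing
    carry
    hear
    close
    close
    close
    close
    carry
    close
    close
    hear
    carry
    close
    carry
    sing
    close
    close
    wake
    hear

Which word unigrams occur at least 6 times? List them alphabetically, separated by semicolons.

carry; close

Unigram counts meeting the condition (at least 6 times):
  carry: 7
  close: 13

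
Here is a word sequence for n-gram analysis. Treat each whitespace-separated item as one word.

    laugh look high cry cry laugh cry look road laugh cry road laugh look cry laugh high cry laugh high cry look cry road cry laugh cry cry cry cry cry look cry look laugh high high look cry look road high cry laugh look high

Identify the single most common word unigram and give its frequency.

"cry", 17 times

Unigram frequencies (highest first):
  cry: 17
  laugh: 9
  look: 9
  high: 7
  road: 4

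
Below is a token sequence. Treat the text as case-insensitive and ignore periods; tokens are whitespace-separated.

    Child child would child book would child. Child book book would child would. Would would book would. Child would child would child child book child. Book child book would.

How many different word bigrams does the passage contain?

9

29 tokens → 28 bigram windows in total.
Repeated bigrams (each contributes count−1 duplicates):
  would child: 6
  child book: 5
  book would: 4
  child would: 4
  child child: 3
  book child: 2
  would would: 2
19 duplicate windows → 28 − 19 = 9 distinct.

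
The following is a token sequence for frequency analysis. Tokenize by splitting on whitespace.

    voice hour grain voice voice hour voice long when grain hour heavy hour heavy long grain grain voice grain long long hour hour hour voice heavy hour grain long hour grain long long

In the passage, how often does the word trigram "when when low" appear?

0

Scanning the 31 overlapping trigram windows for "when when low":
  (none found)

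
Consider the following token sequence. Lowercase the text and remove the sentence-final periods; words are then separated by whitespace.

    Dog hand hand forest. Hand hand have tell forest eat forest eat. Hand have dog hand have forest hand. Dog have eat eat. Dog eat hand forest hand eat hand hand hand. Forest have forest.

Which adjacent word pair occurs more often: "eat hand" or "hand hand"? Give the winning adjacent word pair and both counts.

"hand hand" (4 vs 3)

"eat hand": 3 occurrences
"hand hand": 4 occurrences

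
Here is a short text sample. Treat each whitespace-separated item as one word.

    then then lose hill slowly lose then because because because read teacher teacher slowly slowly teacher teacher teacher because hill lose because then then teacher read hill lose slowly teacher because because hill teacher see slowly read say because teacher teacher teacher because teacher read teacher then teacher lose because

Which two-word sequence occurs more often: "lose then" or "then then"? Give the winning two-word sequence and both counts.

"lose then": 1 occurrence
"then then": 2 occurrences

"then then" (2 vs 1)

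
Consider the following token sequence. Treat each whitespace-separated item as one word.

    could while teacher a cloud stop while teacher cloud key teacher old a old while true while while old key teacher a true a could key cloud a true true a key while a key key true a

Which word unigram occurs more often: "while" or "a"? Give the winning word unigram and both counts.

"while": 6 occurrences
"a": 8 occurrences

"a" (8 vs 6)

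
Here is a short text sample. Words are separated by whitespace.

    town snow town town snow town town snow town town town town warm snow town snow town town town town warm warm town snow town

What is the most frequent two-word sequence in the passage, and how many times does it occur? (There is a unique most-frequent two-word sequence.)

"town town", 8 times

Bigram frequencies (highest first):
  town town: 8
  snow town: 6
  town snow: 5
  town warm: 2
  warm snow: 1
  warm warm: 1
  … (1 more, each ≤ 1)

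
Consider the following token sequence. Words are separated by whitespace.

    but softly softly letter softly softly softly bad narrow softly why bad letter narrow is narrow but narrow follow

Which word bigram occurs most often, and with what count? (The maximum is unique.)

Bigram frequencies (highest first):
  softly softly: 3
  but softly: 1
  softly letter: 1
  letter softly: 1
  softly bad: 1
  bad narrow: 1
  … (10 more, each ≤ 1)

"softly softly", 3 times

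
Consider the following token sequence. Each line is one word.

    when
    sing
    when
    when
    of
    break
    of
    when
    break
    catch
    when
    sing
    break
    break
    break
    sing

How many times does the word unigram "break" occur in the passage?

5

Scanning the 16 tokens for "break":
  position 6: break
  position 9: break
  position 13: break
  position 14: break
  position 15: break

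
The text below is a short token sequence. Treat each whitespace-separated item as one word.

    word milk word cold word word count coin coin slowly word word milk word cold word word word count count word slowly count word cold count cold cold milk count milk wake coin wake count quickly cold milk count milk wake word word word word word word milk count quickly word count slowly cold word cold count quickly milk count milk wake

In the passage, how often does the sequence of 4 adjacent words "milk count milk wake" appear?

3

Scanning the 59 overlapping 4-gram windows for "milk count milk wake":
  position 29–32: milk count milk wake
  position 38–41: milk count milk wake
  position 59–62: milk count milk wake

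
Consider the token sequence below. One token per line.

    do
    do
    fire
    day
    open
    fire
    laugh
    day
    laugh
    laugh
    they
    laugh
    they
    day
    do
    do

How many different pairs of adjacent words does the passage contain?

13

16 tokens → 15 bigram windows in total.
Repeated bigrams (each contributes count−1 duplicates):
  do do: 2
  laugh they: 2
2 duplicate windows → 15 − 2 = 13 distinct.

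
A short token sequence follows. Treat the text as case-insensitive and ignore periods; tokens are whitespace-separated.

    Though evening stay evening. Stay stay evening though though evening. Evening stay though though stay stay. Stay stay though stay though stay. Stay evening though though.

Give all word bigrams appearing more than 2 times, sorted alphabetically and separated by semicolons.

evening stay; stay evening; stay stay; stay though; though stay; though though

Bigram counts meeting the condition (more than 2 times):
  evening stay: 3
  stay evening: 3
  stay stay: 5
  stay though: 3
  though stay: 3
  though though: 3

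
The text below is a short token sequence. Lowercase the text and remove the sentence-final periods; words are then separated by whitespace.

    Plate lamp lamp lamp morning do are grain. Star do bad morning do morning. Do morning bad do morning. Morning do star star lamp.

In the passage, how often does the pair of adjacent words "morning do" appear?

Scanning the 23 overlapping bigram windows for "morning do":
  position 5–6: morning do
  position 12–13: morning do
  position 14–15: morning do
  position 20–21: morning do

4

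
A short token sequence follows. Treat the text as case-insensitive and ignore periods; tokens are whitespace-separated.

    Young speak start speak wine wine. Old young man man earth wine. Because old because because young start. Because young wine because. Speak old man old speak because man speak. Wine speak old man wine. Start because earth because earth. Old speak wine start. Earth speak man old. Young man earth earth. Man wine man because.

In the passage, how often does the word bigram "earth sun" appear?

0

Scanning the 55 overlapping bigram windows for "earth sun":
  (none found)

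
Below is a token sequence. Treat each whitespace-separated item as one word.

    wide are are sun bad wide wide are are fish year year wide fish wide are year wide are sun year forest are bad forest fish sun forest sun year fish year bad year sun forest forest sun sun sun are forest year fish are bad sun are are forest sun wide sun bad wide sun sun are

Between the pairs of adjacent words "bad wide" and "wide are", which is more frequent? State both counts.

"wide are" (4 vs 2)

"bad wide": 2 occurrences
"wide are": 4 occurrences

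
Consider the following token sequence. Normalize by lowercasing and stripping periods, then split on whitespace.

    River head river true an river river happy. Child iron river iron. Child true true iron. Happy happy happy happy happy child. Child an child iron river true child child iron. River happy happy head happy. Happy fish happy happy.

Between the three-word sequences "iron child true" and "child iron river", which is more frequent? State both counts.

"child iron river" (3 vs 1)

"iron child true": 1 occurrence
"child iron river": 3 occurrences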